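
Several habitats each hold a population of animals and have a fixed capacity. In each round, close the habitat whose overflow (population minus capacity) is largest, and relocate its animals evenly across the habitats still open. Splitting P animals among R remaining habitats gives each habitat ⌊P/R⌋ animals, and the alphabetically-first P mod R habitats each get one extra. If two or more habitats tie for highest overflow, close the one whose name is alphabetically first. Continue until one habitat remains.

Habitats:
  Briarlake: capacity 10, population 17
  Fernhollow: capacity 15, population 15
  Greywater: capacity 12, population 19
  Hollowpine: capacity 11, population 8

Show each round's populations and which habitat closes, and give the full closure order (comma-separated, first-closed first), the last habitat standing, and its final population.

Round 1: Briarlake=17 Fernhollow=15 Greywater=19 Hollowpine=8 → close Briarlake (overflow 7)
  17÷3 = 5 each, +1 to first 2
Round 2: Fernhollow=21 Greywater=25 Hollowpine=13 → close Greywater (overflow 13)
  25÷2 = 12 each, +1 to first 1
Round 3: Fernhollow=34 Hollowpine=25 → close Fernhollow (overflow 19)
  34÷1 = 34 each, +1 to first 0

Closure order: Briarlake, Greywater, Fernhollow
Last habitat: Hollowpine with 59 animals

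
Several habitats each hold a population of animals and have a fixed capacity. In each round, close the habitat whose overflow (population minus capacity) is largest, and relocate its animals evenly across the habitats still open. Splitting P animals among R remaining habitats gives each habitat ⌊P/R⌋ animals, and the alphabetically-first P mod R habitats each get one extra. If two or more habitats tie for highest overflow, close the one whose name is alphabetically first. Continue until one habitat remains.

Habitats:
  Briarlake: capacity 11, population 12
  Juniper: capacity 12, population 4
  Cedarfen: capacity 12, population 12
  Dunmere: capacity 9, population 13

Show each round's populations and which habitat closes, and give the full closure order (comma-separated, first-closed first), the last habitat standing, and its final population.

Round 1: Briarlake=12 Cedarfen=12 Dunmere=13 Juniper=4 → close Dunmere (overflow 4)
  13÷3 = 4 each, +1 to first 1
Round 2: Briarlake=17 Cedarfen=16 Juniper=8 → close Briarlake (overflow 6)
  17÷2 = 8 each, +1 to first 1
Round 3: Cedarfen=25 Juniper=16 → close Cedarfen (overflow 13)
  25÷1 = 25 each, +1 to first 0

Closure order: Dunmere, Briarlake, Cedarfen
Last habitat: Juniper with 41 animals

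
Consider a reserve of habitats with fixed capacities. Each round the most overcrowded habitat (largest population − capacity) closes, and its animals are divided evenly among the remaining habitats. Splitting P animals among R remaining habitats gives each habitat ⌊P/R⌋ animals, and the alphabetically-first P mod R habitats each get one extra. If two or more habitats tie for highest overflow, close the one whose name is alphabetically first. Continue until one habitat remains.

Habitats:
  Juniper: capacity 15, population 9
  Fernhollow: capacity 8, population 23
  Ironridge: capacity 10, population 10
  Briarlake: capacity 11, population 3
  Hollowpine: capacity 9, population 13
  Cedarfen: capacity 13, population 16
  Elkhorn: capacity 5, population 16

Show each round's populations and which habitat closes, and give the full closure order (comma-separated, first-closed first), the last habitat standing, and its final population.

Round 1: Briarlake=3 Cedarfen=16 Elkhorn=16 Fernhollow=23 Hollowpine=13 Ironridge=10 Juniper=9 → close Fernhollow (overflow 15)
  23÷6 = 3 each, +1 to first 5
Round 2: Briarlake=7 Cedarfen=20 Elkhorn=20 Hollowpine=17 Ironridge=14 Juniper=12 → close Elkhorn (overflow 15)
  20÷5 = 4 each, +1 to first 0
Round 3: Briarlake=11 Cedarfen=24 Hollowpine=21 Ironridge=18 Juniper=16 → close Hollowpine (overflow 12)
  21÷4 = 5 each, +1 to first 1
Round 4: Briarlake=17 Cedarfen=29 Ironridge=23 Juniper=21 → close Cedarfen (overflow 16)
  29÷3 = 9 each, +1 to first 2
Round 5: Briarlake=27 Ironridge=33 Juniper=30 → close Ironridge (overflow 23)
  33÷2 = 16 each, +1 to first 1
Round 6: Briarlake=44 Juniper=46 → close Briarlake (overflow 33)
  44÷1 = 44 each, +1 to first 0

Closure order: Fernhollow, Elkhorn, Hollowpine, Cedarfen, Ironridge, Briarlake
Last habitat: Juniper with 90 animals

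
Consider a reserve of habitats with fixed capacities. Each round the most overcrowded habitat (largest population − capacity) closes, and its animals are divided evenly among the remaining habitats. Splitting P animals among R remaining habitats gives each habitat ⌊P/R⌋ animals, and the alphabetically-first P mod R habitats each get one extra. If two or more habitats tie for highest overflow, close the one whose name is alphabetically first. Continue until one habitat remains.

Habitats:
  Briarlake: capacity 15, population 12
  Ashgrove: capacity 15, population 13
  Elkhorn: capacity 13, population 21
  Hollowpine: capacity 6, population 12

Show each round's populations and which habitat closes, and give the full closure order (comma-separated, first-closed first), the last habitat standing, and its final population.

Closure order: Elkhorn, Hollowpine, Ashgrove
Last habitat: Briarlake with 58 animals

Round 1: Ashgrove=13 Briarlake=12 Elkhorn=21 Hollowpine=12 → close Elkhorn (overflow 8)
  21÷3 = 7 each, +1 to first 0
Round 2: Ashgrove=20 Briarlake=19 Hollowpine=19 → close Hollowpine (overflow 13)
  19÷2 = 9 each, +1 to first 1
Round 3: Ashgrove=30 Briarlake=28 → close Ashgrove (overflow 15)
  30÷1 = 30 each, +1 to first 0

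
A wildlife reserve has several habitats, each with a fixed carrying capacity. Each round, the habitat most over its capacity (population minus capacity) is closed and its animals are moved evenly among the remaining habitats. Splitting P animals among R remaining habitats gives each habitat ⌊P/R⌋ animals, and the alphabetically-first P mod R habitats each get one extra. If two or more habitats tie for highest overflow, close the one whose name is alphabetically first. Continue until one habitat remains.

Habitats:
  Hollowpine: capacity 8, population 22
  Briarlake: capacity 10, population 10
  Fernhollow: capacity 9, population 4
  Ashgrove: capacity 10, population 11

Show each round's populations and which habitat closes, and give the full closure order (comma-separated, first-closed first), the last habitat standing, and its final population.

Round 1: Ashgrove=11 Briarlake=10 Fernhollow=4 Hollowpine=22 → close Hollowpine (overflow 14)
  22÷3 = 7 each, +1 to first 1
Round 2: Ashgrove=19 Briarlake=17 Fernhollow=11 → close Ashgrove (overflow 9)
  19÷2 = 9 each, +1 to first 1
Round 3: Briarlake=27 Fernhollow=20 → close Briarlake (overflow 17)
  27÷1 = 27 each, +1 to first 0

Closure order: Hollowpine, Ashgrove, Briarlake
Last habitat: Fernhollow with 47 animals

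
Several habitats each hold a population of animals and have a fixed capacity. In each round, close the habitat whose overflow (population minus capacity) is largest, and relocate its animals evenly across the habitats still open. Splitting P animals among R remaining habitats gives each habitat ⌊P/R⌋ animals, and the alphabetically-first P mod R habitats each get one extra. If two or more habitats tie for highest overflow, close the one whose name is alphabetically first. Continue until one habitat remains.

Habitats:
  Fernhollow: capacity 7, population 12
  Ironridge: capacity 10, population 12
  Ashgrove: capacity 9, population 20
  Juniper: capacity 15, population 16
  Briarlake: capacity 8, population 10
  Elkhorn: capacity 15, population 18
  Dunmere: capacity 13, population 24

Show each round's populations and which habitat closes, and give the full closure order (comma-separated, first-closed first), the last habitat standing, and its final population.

Round 1: Ashgrove=20 Briarlake=10 Dunmere=24 Elkhorn=18 Fernhollow=12 Ironridge=12 Juniper=16 → close Ashgrove (overflow 11)
  20÷6 = 3 each, +1 to first 2
Round 2: Briarlake=14 Dunmere=28 Elkhorn=21 Fernhollow=15 Ironridge=15 Juniper=19 → close Dunmere (overflow 15)
  28÷5 = 5 each, +1 to first 3
Round 3: Briarlake=20 Elkhorn=27 Fernhollow=21 Ironridge=20 Juniper=24 → close Fernhollow (overflow 14)
  21÷4 = 5 each, +1 to first 1
Round 4: Briarlake=26 Elkhorn=32 Ironridge=25 Juniper=29 → close Briarlake (overflow 18)
  26÷3 = 8 each, +1 to first 2
Round 5: Elkhorn=41 Ironridge=34 Juniper=37 → close Elkhorn (overflow 26)
  41÷2 = 20 each, +1 to first 1
Round 6: Ironridge=55 Juniper=57 → close Ironridge (overflow 45)
  55÷1 = 55 each, +1 to first 0

Closure order: Ashgrove, Dunmere, Fernhollow, Briarlake, Elkhorn, Ironridge
Last habitat: Juniper with 112 animals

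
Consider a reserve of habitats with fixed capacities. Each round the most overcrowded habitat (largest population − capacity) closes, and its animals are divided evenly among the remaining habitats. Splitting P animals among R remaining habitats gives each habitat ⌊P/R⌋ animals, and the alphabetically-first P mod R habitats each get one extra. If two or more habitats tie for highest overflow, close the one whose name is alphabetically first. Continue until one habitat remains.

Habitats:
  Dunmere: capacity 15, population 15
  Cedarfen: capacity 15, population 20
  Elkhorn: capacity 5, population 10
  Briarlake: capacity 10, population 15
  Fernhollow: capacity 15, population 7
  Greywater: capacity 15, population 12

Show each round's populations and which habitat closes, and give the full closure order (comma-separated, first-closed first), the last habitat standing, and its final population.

Round 1: Briarlake=15 Cedarfen=20 Dunmere=15 Elkhorn=10 Fernhollow=7 Greywater=12 → close Briarlake (overflow 5)
  15÷5 = 3 each, +1 to first 0
Round 2: Cedarfen=23 Dunmere=18 Elkhorn=13 Fernhollow=10 Greywater=15 → close Cedarfen (overflow 8)
  23÷4 = 5 each, +1 to first 3
Round 3: Dunmere=24 Elkhorn=19 Fernhollow=16 Greywater=20 → close Elkhorn (overflow 14)
  19÷3 = 6 each, +1 to first 1
Round 4: Dunmere=31 Fernhollow=22 Greywater=26 → close Dunmere (overflow 16)
  31÷2 = 15 each, +1 to first 1
Round 5: Fernhollow=38 Greywater=41 → close Greywater (overflow 26)
  41÷1 = 41 each, +1 to first 0

Closure order: Briarlake, Cedarfen, Elkhorn, Dunmere, Greywater
Last habitat: Fernhollow with 79 animals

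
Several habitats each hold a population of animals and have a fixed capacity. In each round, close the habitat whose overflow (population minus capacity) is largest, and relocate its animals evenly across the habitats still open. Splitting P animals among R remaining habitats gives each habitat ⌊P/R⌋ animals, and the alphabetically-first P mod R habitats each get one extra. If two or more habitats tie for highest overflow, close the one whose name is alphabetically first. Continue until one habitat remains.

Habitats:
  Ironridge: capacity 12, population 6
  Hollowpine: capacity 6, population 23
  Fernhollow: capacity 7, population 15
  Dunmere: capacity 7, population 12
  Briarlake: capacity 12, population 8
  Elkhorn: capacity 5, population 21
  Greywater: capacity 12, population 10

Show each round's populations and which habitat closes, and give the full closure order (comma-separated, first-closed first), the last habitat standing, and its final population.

Closure order: Hollowpine, Elkhorn, Fernhollow, Dunmere, Greywater, Briarlake
Last habitat: Ironridge with 95 animals

Round 1: Briarlake=8 Dunmere=12 Elkhorn=21 Fernhollow=15 Greywater=10 Hollowpine=23 Ironridge=6 → close Hollowpine (overflow 17)
  23÷6 = 3 each, +1 to first 5
Round 2: Briarlake=12 Dunmere=16 Elkhorn=25 Fernhollow=19 Greywater=14 Ironridge=9 → close Elkhorn (overflow 20)
  25÷5 = 5 each, +1 to first 0
Round 3: Briarlake=17 Dunmere=21 Fernhollow=24 Greywater=19 Ironridge=14 → close Fernhollow (overflow 17)
  24÷4 = 6 each, +1 to first 0
Round 4: Briarlake=23 Dunmere=27 Greywater=25 Ironridge=20 → close Dunmere (overflow 20)
  27÷3 = 9 each, +1 to first 0
Round 5: Briarlake=32 Greywater=34 Ironridge=29 → close Greywater (overflow 22)
  34÷2 = 17 each, +1 to first 0
Round 6: Briarlake=49 Ironridge=46 → close Briarlake (overflow 37)
  49÷1 = 49 each, +1 to first 0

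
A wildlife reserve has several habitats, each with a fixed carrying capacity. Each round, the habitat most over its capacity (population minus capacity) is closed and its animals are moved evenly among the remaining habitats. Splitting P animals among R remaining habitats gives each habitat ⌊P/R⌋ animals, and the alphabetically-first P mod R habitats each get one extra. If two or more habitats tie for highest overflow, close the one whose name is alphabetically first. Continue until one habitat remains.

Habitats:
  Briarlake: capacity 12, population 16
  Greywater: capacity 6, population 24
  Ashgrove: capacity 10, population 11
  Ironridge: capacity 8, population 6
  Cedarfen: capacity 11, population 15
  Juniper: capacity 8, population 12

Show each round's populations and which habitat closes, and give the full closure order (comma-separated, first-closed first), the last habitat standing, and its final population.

Round 1: Ashgrove=11 Briarlake=16 Cedarfen=15 Greywater=24 Ironridge=6 Juniper=12 → close Greywater (overflow 18)
  24÷5 = 4 each, +1 to first 4
Round 2: Ashgrove=16 Briarlake=21 Cedarfen=20 Ironridge=11 Juniper=16 → close Briarlake (overflow 9)
  21÷4 = 5 each, +1 to first 1
Round 3: Ashgrove=22 Cedarfen=25 Ironridge=16 Juniper=21 → close Cedarfen (overflow 14)
  25÷3 = 8 each, +1 to first 1
Round 4: Ashgrove=31 Ironridge=24 Juniper=29 → close Ashgrove (overflow 21)
  31÷2 = 15 each, +1 to first 1
Round 5: Ironridge=40 Juniper=44 → close Juniper (overflow 36)
  44÷1 = 44 each, +1 to first 0

Closure order: Greywater, Briarlake, Cedarfen, Ashgrove, Juniper
Last habitat: Ironridge with 84 animals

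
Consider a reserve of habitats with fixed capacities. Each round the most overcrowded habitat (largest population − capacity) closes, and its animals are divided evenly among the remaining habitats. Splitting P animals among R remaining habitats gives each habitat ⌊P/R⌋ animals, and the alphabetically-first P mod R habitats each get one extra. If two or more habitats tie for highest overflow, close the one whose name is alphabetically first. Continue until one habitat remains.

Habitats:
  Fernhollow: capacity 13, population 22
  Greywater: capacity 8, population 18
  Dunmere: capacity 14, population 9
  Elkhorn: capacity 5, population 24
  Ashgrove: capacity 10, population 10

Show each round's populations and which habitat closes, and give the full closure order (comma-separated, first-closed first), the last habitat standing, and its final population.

Closure order: Elkhorn, Greywater, Fernhollow, Ashgrove
Last habitat: Dunmere with 83 animals

Round 1: Ashgrove=10 Dunmere=9 Elkhorn=24 Fernhollow=22 Greywater=18 → close Elkhorn (overflow 19)
  24÷4 = 6 each, +1 to first 0
Round 2: Ashgrove=16 Dunmere=15 Fernhollow=28 Greywater=24 → close Greywater (overflow 16)
  24÷3 = 8 each, +1 to first 0
Round 3: Ashgrove=24 Dunmere=23 Fernhollow=36 → close Fernhollow (overflow 23)
  36÷2 = 18 each, +1 to first 0
Round 4: Ashgrove=42 Dunmere=41 → close Ashgrove (overflow 32)
  42÷1 = 42 each, +1 to first 0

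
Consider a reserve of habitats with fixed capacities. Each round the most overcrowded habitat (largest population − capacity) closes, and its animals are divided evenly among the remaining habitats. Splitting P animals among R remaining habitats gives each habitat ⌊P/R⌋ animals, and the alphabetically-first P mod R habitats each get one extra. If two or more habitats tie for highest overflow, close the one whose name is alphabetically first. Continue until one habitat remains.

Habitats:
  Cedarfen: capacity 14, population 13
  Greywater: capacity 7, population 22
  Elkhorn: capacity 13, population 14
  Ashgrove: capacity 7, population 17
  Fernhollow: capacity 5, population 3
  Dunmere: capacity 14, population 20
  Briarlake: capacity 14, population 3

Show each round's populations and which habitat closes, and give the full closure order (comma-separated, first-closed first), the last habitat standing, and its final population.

Closure order: Greywater, Ashgrove, Dunmere, Elkhorn, Cedarfen, Fernhollow
Last habitat: Briarlake with 92 animals

Round 1: Ashgrove=17 Briarlake=3 Cedarfen=13 Dunmere=20 Elkhorn=14 Fernhollow=3 Greywater=22 → close Greywater (overflow 15)
  22÷6 = 3 each, +1 to first 4
Round 2: Ashgrove=21 Briarlake=7 Cedarfen=17 Dunmere=24 Elkhorn=17 Fernhollow=6 → close Ashgrove (overflow 14)
  21÷5 = 4 each, +1 to first 1
Round 3: Briarlake=12 Cedarfen=21 Dunmere=28 Elkhorn=21 Fernhollow=10 → close Dunmere (overflow 14)
  28÷4 = 7 each, +1 to first 0
Round 4: Briarlake=19 Cedarfen=28 Elkhorn=28 Fernhollow=17 → close Elkhorn (overflow 15)
  28÷3 = 9 each, +1 to first 1
Round 5: Briarlake=29 Cedarfen=37 Fernhollow=26 → close Cedarfen (overflow 23)
  37÷2 = 18 each, +1 to first 1
Round 6: Briarlake=48 Fernhollow=44 → close Fernhollow (overflow 39)
  44÷1 = 44 each, +1 to first 0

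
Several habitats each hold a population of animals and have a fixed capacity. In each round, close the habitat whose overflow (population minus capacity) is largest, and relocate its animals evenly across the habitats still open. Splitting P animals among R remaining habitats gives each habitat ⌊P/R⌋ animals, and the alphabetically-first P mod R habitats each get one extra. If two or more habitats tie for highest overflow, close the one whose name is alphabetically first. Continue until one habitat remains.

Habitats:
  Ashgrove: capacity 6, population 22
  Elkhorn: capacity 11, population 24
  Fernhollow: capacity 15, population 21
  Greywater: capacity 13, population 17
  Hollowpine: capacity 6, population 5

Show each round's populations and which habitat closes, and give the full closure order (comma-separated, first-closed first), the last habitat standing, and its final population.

Closure order: Ashgrove, Elkhorn, Fernhollow, Greywater
Last habitat: Hollowpine with 89 animals

Round 1: Ashgrove=22 Elkhorn=24 Fernhollow=21 Greywater=17 Hollowpine=5 → close Ashgrove (overflow 16)
  22÷4 = 5 each, +1 to first 2
Round 2: Elkhorn=30 Fernhollow=27 Greywater=22 Hollowpine=10 → close Elkhorn (overflow 19)
  30÷3 = 10 each, +1 to first 0
Round 3: Fernhollow=37 Greywater=32 Hollowpine=20 → close Fernhollow (overflow 22)
  37÷2 = 18 each, +1 to first 1
Round 4: Greywater=51 Hollowpine=38 → close Greywater (overflow 38)
  51÷1 = 51 each, +1 to first 0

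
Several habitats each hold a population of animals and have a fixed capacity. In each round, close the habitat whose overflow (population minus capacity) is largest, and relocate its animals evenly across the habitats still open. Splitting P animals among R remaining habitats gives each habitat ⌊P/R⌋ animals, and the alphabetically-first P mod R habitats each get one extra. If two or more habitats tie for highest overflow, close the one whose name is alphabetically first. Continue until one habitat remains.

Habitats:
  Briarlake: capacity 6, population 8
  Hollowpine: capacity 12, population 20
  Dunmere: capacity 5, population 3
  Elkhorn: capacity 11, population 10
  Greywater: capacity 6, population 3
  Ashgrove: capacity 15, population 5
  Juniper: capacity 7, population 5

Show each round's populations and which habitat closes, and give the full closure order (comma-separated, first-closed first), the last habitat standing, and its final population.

Round 1: Ashgrove=5 Briarlake=8 Dunmere=3 Elkhorn=10 Greywater=3 Hollowpine=20 Juniper=5 → close Hollowpine (overflow 8)
  20÷6 = 3 each, +1 to first 2
Round 2: Ashgrove=9 Briarlake=12 Dunmere=6 Elkhorn=13 Greywater=6 Juniper=8 → close Briarlake (overflow 6)
  12÷5 = 2 each, +1 to first 2
Round 3: Ashgrove=12 Dunmere=9 Elkhorn=15 Greywater=8 Juniper=10 → close Dunmere (overflow 4)
  9÷4 = 2 each, +1 to first 1
Round 4: Ashgrove=15 Elkhorn=17 Greywater=10 Juniper=12 → close Elkhorn (overflow 6)
  17÷3 = 5 each, +1 to first 2
Round 5: Ashgrove=21 Greywater=16 Juniper=17 → close Greywater (overflow 10)
  16÷2 = 8 each, +1 to first 0
Round 6: Ashgrove=29 Juniper=25 → close Juniper (overflow 18)
  25÷1 = 25 each, +1 to first 0

Closure order: Hollowpine, Briarlake, Dunmere, Elkhorn, Greywater, Juniper
Last habitat: Ashgrove with 54 animals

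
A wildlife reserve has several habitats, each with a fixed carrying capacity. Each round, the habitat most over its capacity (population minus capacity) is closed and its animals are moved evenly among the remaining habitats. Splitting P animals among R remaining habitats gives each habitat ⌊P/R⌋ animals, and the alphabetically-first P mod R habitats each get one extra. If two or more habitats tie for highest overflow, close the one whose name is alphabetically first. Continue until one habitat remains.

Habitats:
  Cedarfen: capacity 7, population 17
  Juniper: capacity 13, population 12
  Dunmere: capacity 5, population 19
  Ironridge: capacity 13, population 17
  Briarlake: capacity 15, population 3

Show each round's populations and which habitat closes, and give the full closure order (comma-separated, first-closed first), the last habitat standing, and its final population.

Round 1: Briarlake=3 Cedarfen=17 Dunmere=19 Ironridge=17 Juniper=12 → close Dunmere (overflow 14)
  19÷4 = 4 each, +1 to first 3
Round 2: Briarlake=8 Cedarfen=22 Ironridge=22 Juniper=16 → close Cedarfen (overflow 15)
  22÷3 = 7 each, +1 to first 1
Round 3: Briarlake=16 Ironridge=29 Juniper=23 → close Ironridge (overflow 16)
  29÷2 = 14 each, +1 to first 1
Round 4: Briarlake=31 Juniper=37 → close Juniper (overflow 24)
  37÷1 = 37 each, +1 to first 0

Closure order: Dunmere, Cedarfen, Ironridge, Juniper
Last habitat: Briarlake with 68 animals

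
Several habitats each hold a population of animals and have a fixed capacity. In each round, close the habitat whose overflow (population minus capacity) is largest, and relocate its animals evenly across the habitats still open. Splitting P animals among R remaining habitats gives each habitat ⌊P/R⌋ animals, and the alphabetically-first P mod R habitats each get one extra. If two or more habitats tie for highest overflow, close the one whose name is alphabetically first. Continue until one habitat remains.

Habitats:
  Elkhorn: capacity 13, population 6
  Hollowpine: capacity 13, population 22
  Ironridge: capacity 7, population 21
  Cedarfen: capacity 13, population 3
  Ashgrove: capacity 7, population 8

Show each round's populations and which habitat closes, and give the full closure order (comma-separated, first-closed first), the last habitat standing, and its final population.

Round 1: Ashgrove=8 Cedarfen=3 Elkhorn=6 Hollowpine=22 Ironridge=21 → close Ironridge (overflow 14)
  21÷4 = 5 each, +1 to first 1
Round 2: Ashgrove=14 Cedarfen=8 Elkhorn=11 Hollowpine=27 → close Hollowpine (overflow 14)
  27÷3 = 9 each, +1 to first 0
Round 3: Ashgrove=23 Cedarfen=17 Elkhorn=20 → close Ashgrove (overflow 16)
  23÷2 = 11 each, +1 to first 1
Round 4: Cedarfen=29 Elkhorn=31 → close Elkhorn (overflow 18)
  31÷1 = 31 each, +1 to first 0

Closure order: Ironridge, Hollowpine, Ashgrove, Elkhorn
Last habitat: Cedarfen with 60 animals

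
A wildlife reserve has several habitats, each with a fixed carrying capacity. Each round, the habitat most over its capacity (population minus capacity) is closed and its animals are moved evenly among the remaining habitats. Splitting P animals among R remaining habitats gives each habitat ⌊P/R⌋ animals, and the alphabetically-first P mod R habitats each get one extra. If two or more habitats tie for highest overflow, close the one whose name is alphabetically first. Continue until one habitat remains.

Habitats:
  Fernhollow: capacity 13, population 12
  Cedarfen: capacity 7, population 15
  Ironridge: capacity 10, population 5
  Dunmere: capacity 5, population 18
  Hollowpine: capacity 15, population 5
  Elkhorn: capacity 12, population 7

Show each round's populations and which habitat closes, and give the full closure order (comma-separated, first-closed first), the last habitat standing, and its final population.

Closure order: Dunmere, Cedarfen, Fernhollow, Elkhorn, Ironridge
Last habitat: Hollowpine with 62 animals

Round 1: Cedarfen=15 Dunmere=18 Elkhorn=7 Fernhollow=12 Hollowpine=5 Ironridge=5 → close Dunmere (overflow 13)
  18÷5 = 3 each, +1 to first 3
Round 2: Cedarfen=19 Elkhorn=11 Fernhollow=16 Hollowpine=8 Ironridge=8 → close Cedarfen (overflow 12)
  19÷4 = 4 each, +1 to first 3
Round 3: Elkhorn=16 Fernhollow=21 Hollowpine=13 Ironridge=12 → close Fernhollow (overflow 8)
  21÷3 = 7 each, +1 to first 0
Round 4: Elkhorn=23 Hollowpine=20 Ironridge=19 → close Elkhorn (overflow 11)
  23÷2 = 11 each, +1 to first 1
Round 5: Hollowpine=32 Ironridge=30 → close Ironridge (overflow 20)
  30÷1 = 30 each, +1 to first 0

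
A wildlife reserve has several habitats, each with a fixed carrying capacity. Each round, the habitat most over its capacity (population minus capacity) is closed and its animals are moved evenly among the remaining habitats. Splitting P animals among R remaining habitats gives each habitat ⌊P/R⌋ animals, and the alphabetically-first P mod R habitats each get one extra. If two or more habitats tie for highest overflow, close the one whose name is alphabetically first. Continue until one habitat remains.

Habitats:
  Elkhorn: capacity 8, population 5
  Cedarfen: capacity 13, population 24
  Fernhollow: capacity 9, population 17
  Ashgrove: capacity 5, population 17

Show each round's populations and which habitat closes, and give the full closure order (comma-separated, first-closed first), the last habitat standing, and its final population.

Round 1: Ashgrove=17 Cedarfen=24 Elkhorn=5 Fernhollow=17 → close Ashgrove (overflow 12)
  17÷3 = 5 each, +1 to first 2
Round 2: Cedarfen=30 Elkhorn=11 Fernhollow=22 → close Cedarfen (overflow 17)
  30÷2 = 15 each, +1 to first 0
Round 3: Elkhorn=26 Fernhollow=37 → close Fernhollow (overflow 28)
  37÷1 = 37 each, +1 to first 0

Closure order: Ashgrove, Cedarfen, Fernhollow
Last habitat: Elkhorn with 63 animals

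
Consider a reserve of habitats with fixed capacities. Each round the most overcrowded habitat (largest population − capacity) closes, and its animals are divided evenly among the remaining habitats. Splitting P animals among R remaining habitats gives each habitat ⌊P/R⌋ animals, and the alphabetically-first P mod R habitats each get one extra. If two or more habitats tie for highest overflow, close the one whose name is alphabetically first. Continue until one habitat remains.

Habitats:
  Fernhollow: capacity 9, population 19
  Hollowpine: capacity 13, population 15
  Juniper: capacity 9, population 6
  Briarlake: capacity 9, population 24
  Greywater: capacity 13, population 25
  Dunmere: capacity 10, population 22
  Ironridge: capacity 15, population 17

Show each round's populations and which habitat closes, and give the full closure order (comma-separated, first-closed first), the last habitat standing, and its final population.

Closure order: Briarlake, Dunmere, Greywater, Fernhollow, Hollowpine, Ironridge
Last habitat: Juniper with 128 animals

Round 1: Briarlake=24 Dunmere=22 Fernhollow=19 Greywater=25 Hollowpine=15 Ironridge=17 Juniper=6 → close Briarlake (overflow 15)
  24÷6 = 4 each, +1 to first 0
Round 2: Dunmere=26 Fernhollow=23 Greywater=29 Hollowpine=19 Ironridge=21 Juniper=10 → close Dunmere (overflow 16)
  26÷5 = 5 each, +1 to first 1
Round 3: Fernhollow=29 Greywater=34 Hollowpine=24 Ironridge=26 Juniper=15 → close Greywater (overflow 21)
  34÷4 = 8 each, +1 to first 2
Round 4: Fernhollow=38 Hollowpine=33 Ironridge=34 Juniper=23 → close Fernhollow (overflow 29)
  38÷3 = 12 each, +1 to first 2
Round 5: Hollowpine=46 Ironridge=47 Juniper=35 → close Hollowpine (overflow 33)
  46÷2 = 23 each, +1 to first 0
Round 6: Ironridge=70 Juniper=58 → close Ironridge (overflow 55)
  70÷1 = 70 each, +1 to first 0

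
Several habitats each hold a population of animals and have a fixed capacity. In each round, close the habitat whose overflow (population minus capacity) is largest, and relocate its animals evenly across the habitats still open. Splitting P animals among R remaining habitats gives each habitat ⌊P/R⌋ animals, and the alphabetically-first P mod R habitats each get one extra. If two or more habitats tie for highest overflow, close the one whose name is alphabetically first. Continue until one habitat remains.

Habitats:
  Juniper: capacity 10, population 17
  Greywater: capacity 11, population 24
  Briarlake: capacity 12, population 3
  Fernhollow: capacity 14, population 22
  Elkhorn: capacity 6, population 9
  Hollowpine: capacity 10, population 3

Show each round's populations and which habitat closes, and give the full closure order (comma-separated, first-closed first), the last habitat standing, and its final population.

Closure order: Greywater, Fernhollow, Juniper, Elkhorn, Hollowpine
Last habitat: Briarlake with 78 animals

Round 1: Briarlake=3 Elkhorn=9 Fernhollow=22 Greywater=24 Hollowpine=3 Juniper=17 → close Greywater (overflow 13)
  24÷5 = 4 each, +1 to first 4
Round 2: Briarlake=8 Elkhorn=14 Fernhollow=27 Hollowpine=8 Juniper=21 → close Fernhollow (overflow 13)
  27÷4 = 6 each, +1 to first 3
Round 3: Briarlake=15 Elkhorn=21 Hollowpine=15 Juniper=27 → close Juniper (overflow 17)
  27÷3 = 9 each, +1 to first 0
Round 4: Briarlake=24 Elkhorn=30 Hollowpine=24 → close Elkhorn (overflow 24)
  30÷2 = 15 each, +1 to first 0
Round 5: Briarlake=39 Hollowpine=39 → close Hollowpine (overflow 29)
  39÷1 = 39 each, +1 to first 0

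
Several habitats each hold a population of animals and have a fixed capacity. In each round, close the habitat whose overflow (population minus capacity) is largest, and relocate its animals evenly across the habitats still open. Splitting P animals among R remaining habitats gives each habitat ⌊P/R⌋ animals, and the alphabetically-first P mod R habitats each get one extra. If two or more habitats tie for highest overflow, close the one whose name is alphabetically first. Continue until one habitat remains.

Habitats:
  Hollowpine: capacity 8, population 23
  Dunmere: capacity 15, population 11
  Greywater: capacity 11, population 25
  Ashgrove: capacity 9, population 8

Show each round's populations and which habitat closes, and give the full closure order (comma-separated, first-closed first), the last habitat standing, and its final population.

Round 1: Ashgrove=8 Dunmere=11 Greywater=25 Hollowpine=23 → close Hollowpine (overflow 15)
  23÷3 = 7 each, +1 to first 2
Round 2: Ashgrove=16 Dunmere=19 Greywater=32 → close Greywater (overflow 21)
  32÷2 = 16 each, +1 to first 0
Round 3: Ashgrove=32 Dunmere=35 → close Ashgrove (overflow 23)
  32÷1 = 32 each, +1 to first 0

Closure order: Hollowpine, Greywater, Ashgrove
Last habitat: Dunmere with 67 animals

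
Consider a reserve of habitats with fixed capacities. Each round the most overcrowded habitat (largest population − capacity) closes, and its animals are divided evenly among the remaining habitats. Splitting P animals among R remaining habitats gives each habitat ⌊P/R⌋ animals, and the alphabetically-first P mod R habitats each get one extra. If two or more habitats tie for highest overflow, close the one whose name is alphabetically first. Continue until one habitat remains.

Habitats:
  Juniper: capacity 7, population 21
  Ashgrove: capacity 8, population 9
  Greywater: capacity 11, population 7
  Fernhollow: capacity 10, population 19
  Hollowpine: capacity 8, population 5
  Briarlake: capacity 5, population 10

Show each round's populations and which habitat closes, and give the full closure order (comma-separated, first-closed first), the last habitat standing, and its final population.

Round 1: Ashgrove=9 Briarlake=10 Fernhollow=19 Greywater=7 Hollowpine=5 Juniper=21 → close Juniper (overflow 14)
  21÷5 = 4 each, +1 to first 1
Round 2: Ashgrove=14 Briarlake=14 Fernhollow=23 Greywater=11 Hollowpine=9 → close Fernhollow (overflow 13)
  23÷4 = 5 each, +1 to first 3
Round 3: Ashgrove=20 Briarlake=20 Greywater=17 Hollowpine=14 → close Briarlake (overflow 15)
  20÷3 = 6 each, +1 to first 2
Round 4: Ashgrove=27 Greywater=24 Hollowpine=20 → close Ashgrove (overflow 19)
  27÷2 = 13 each, +1 to first 1
Round 5: Greywater=38 Hollowpine=33 → close Greywater (overflow 27)
  38÷1 = 38 each, +1 to first 0

Closure order: Juniper, Fernhollow, Briarlake, Ashgrove, Greywater
Last habitat: Hollowpine with 71 animals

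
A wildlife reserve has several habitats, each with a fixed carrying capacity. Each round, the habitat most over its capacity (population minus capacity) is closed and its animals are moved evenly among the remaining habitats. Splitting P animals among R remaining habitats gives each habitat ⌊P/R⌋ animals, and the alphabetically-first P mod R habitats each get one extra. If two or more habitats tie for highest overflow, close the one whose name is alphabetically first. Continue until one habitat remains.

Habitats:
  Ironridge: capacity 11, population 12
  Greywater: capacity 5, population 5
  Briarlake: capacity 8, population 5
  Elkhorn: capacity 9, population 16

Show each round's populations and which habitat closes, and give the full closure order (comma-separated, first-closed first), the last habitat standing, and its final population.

Closure order: Elkhorn, Ironridge, Greywater
Last habitat: Briarlake with 38 animals

Round 1: Briarlake=5 Elkhorn=16 Greywater=5 Ironridge=12 → close Elkhorn (overflow 7)
  16÷3 = 5 each, +1 to first 1
Round 2: Briarlake=11 Greywater=10 Ironridge=17 → close Ironridge (overflow 6)
  17÷2 = 8 each, +1 to first 1
Round 3: Briarlake=20 Greywater=18 → close Greywater (overflow 13)
  18÷1 = 18 each, +1 to first 0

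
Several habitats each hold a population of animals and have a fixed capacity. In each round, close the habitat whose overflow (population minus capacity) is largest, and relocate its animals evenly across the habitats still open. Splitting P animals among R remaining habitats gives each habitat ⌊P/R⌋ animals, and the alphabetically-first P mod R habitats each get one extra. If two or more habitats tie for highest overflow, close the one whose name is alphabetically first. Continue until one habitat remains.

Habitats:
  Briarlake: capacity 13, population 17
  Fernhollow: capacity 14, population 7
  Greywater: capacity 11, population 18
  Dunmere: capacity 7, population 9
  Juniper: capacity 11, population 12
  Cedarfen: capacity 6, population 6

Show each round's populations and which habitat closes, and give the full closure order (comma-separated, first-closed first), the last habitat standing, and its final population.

Round 1: Briarlake=17 Cedarfen=6 Dunmere=9 Fernhollow=7 Greywater=18 Juniper=12 → close Greywater (overflow 7)
  18÷5 = 3 each, +1 to first 3
Round 2: Briarlake=21 Cedarfen=10 Dunmere=13 Fernhollow=10 Juniper=15 → close Briarlake (overflow 8)
  21÷4 = 5 each, +1 to first 1
Round 3: Cedarfen=16 Dunmere=18 Fernhollow=15 Juniper=20 → close Dunmere (overflow 11)
  18÷3 = 6 each, +1 to first 0
Round 4: Cedarfen=22 Fernhollow=21 Juniper=26 → close Cedarfen (overflow 16)
  22÷2 = 11 each, +1 to first 0
Round 5: Fernhollow=32 Juniper=37 → close Juniper (overflow 26)
  37÷1 = 37 each, +1 to first 0

Closure order: Greywater, Briarlake, Dunmere, Cedarfen, Juniper
Last habitat: Fernhollow with 69 animals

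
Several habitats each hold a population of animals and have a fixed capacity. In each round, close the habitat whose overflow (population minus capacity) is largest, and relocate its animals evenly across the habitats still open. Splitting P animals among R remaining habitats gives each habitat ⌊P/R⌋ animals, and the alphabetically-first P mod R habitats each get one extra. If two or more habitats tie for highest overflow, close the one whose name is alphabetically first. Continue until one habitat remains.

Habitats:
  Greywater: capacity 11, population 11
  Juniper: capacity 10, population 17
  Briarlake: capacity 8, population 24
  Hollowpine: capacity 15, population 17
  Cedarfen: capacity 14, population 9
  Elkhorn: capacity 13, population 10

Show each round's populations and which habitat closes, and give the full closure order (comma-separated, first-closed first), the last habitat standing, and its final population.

Round 1: Briarlake=24 Cedarfen=9 Elkhorn=10 Greywater=11 Hollowpine=17 Juniper=17 → close Briarlake (overflow 16)
  24÷5 = 4 each, +1 to first 4
Round 2: Cedarfen=14 Elkhorn=15 Greywater=16 Hollowpine=22 Juniper=21 → close Juniper (overflow 11)
  21÷4 = 5 each, +1 to first 1
Round 3: Cedarfen=20 Elkhorn=20 Greywater=21 Hollowpine=27 → close Hollowpine (overflow 12)
  27÷3 = 9 each, +1 to first 0
Round 4: Cedarfen=29 Elkhorn=29 Greywater=30 → close Greywater (overflow 19)
  30÷2 = 15 each, +1 to first 0
Round 5: Cedarfen=44 Elkhorn=44 → close Elkhorn (overflow 31)
  44÷1 = 44 each, +1 to first 0

Closure order: Briarlake, Juniper, Hollowpine, Greywater, Elkhorn
Last habitat: Cedarfen with 88 animals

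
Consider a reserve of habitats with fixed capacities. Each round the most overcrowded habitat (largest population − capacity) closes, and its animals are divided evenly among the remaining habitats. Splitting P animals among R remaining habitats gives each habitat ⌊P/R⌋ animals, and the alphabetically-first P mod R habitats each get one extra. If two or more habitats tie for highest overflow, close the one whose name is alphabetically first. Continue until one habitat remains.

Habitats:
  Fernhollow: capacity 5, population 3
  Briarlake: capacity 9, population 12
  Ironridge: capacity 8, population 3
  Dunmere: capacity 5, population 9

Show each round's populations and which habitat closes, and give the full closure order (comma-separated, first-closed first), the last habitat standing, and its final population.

Round 1: Briarlake=12 Dunmere=9 Fernhollow=3 Ironridge=3 → close Dunmere (overflow 4)
  9÷3 = 3 each, +1 to first 0
Round 2: Briarlake=15 Fernhollow=6 Ironridge=6 → close Briarlake (overflow 6)
  15÷2 = 7 each, +1 to first 1
Round 3: Fernhollow=14 Ironridge=13 → close Fernhollow (overflow 9)
  14÷1 = 14 each, +1 to first 0

Closure order: Dunmere, Briarlake, Fernhollow
Last habitat: Ironridge with 27 animals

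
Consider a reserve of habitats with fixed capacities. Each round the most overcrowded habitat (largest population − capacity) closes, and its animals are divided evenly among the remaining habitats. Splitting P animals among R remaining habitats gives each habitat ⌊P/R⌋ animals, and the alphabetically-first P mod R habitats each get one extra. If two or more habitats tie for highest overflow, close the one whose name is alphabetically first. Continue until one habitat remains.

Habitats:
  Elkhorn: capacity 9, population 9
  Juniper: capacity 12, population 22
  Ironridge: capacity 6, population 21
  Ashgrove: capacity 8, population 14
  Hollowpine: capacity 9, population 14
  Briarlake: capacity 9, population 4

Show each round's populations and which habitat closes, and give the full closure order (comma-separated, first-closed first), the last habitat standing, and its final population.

Closure order: Ironridge, Juniper, Ashgrove, Hollowpine, Elkhorn
Last habitat: Briarlake with 84 animals

Round 1: Ashgrove=14 Briarlake=4 Elkhorn=9 Hollowpine=14 Ironridge=21 Juniper=22 → close Ironridge (overflow 15)
  21÷5 = 4 each, +1 to first 1
Round 2: Ashgrove=19 Briarlake=8 Elkhorn=13 Hollowpine=18 Juniper=26 → close Juniper (overflow 14)
  26÷4 = 6 each, +1 to first 2
Round 3: Ashgrove=26 Briarlake=15 Elkhorn=19 Hollowpine=24 → close Ashgrove (overflow 18)
  26÷3 = 8 each, +1 to first 2
Round 4: Briarlake=24 Elkhorn=28 Hollowpine=32 → close Hollowpine (overflow 23)
  32÷2 = 16 each, +1 to first 0
Round 5: Briarlake=40 Elkhorn=44 → close Elkhorn (overflow 35)
  44÷1 = 44 each, +1 to first 0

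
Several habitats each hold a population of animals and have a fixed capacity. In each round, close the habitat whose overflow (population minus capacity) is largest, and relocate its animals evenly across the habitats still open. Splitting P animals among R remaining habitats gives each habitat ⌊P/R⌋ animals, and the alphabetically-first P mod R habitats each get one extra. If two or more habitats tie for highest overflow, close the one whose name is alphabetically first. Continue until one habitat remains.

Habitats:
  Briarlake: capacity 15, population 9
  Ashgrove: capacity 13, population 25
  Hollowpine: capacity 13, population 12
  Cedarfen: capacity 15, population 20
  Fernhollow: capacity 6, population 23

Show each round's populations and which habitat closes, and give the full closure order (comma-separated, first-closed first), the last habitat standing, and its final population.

Round 1: Ashgrove=25 Briarlake=9 Cedarfen=20 Fernhollow=23 Hollowpine=12 → close Fernhollow (overflow 17)
  23÷4 = 5 each, +1 to first 3
Round 2: Ashgrove=31 Briarlake=15 Cedarfen=26 Hollowpine=17 → close Ashgrove (overflow 18)
  31÷3 = 10 each, +1 to first 1
Round 3: Briarlake=26 Cedarfen=36 Hollowpine=27 → close Cedarfen (overflow 21)
  36÷2 = 18 each, +1 to first 0
Round 4: Briarlake=44 Hollowpine=45 → close Hollowpine (overflow 32)
  45÷1 = 45 each, +1 to first 0

Closure order: Fernhollow, Ashgrove, Cedarfen, Hollowpine
Last habitat: Briarlake with 89 animals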